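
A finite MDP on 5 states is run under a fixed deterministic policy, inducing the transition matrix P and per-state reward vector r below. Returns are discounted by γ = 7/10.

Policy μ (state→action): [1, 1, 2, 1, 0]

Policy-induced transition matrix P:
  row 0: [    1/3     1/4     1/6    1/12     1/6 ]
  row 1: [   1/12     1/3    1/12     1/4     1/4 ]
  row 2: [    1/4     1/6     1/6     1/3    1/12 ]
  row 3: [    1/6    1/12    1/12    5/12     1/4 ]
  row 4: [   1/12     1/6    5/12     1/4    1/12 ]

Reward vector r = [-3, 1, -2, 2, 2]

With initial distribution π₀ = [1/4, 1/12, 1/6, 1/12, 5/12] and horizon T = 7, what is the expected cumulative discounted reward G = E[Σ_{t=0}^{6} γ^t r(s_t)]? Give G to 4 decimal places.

t=0: π = [0.2500, 0.0833, 0.1667, 0.0833, 0.4167], E[r] = 0.0000, γ^t·E[r] = 0.000000, running G = 0.000000
t=1: π = [0.1806, 0.1944, 0.2569, 0.2361, 0.1319], E[r] = -0.1250, γ^t·E[r] = -0.087500, running G = -0.087500
t=2: π = [0.1910, 0.1944, 0.1638, 0.2807, 0.1701], E[r] = 0.1956, γ^t·E[r] = 0.095845, running G = 0.008345
t=3: π = [0.1818, 0.1916, 0.1696, 0.2786, 0.1784], E[r] = 0.2212, γ^t·E[r] = 0.075858, running G = 0.084203
t=4: π = [0.1803, 0.1905, 0.1721, 0.2803, 0.1768], E[r] = 0.2198, γ^t·E[r] = 0.052777, running G = 0.136980
t=5: π = [0.1804, 0.1901, 0.1716, 0.2810, 0.1768], E[r] = 0.2212, γ^t·E[r] = 0.037169, running G = 0.174149
t=6: π = [0.1805, 0.1900, 0.1716, 0.2811, 0.1769], E[r] = 0.2212, γ^t·E[r] = 0.026029, running G = 0.200178

G = 0.2002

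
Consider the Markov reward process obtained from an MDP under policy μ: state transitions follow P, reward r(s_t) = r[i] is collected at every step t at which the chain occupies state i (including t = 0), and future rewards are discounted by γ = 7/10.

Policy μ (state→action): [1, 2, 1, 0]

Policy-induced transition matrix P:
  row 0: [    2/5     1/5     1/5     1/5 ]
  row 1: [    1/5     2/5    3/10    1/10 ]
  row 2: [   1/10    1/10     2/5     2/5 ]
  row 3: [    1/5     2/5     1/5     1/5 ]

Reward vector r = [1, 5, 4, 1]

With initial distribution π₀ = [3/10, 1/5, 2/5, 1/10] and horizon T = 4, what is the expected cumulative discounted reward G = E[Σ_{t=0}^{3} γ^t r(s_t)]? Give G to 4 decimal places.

G = 7.3801

t=0: π = [0.3000, 0.2000, 0.4000, 0.1000], E[r] = 3.0000, γ^t·E[r] = 3.000000, running G = 3.000000
t=1: π = [0.2200, 0.2200, 0.3000, 0.2600], E[r] = 2.7800, γ^t·E[r] = 1.946000, running G = 4.946000
t=2: π = [0.2140, 0.2660, 0.2820, 0.2380], E[r] = 2.9100, γ^t·E[r] = 1.425900, running G = 6.371900
t=3: π = [0.2146, 0.2726, 0.2830, 0.2298], E[r] = 2.9394, γ^t·E[r] = 1.008214, running G = 7.380114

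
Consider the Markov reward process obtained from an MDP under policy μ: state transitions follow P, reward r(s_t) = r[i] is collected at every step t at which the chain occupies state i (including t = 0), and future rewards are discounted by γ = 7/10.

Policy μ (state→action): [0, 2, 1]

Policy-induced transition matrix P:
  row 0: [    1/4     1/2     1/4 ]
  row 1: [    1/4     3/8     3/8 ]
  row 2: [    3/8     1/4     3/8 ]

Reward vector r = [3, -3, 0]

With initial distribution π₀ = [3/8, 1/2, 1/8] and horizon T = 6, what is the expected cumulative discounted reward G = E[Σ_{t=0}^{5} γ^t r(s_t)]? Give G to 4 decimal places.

t=0: π = [0.3750, 0.5000, 0.1250], E[r] = -0.3750, γ^t·E[r] = -0.375000, running G = -0.375000
t=1: π = [0.2656, 0.4063, 0.3281], E[r] = -0.4219, γ^t·E[r] = -0.295313, running G = -0.670313
t=2: π = [0.2910, 0.3672, 0.3418], E[r] = -0.2285, γ^t·E[r] = -0.111973, running G = -0.782285
t=3: π = [0.2927, 0.3687, 0.3386], E[r] = -0.2278, γ^t·E[r] = -0.078130, running G = -0.860415
t=4: π = [0.2923, 0.3693, 0.3384], E[r] = -0.2308, γ^t·E[r] = -0.055416, running G = -0.915831
t=5: π = [0.2923, 0.3692, 0.3385], E[r] = -0.2308, γ^t·E[r] = -0.038793, running G = -0.954624

G = -0.9546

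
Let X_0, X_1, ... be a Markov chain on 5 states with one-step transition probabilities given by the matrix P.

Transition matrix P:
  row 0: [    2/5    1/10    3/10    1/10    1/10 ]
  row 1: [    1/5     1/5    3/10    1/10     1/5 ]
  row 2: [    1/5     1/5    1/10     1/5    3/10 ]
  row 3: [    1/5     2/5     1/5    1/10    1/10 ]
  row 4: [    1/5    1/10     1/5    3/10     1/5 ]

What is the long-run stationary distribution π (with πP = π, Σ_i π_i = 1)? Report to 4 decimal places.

π = [0.2500, 0.1886, 0.2217, 0.1584, 0.1813]

Balance equations π_j = Σ_i π_i·P[i][j]:
  π_0 = 2/5·π_0 + 1/5·π_1 + 1/5·π_2 + 1/5·π_3 + 1/5·π_4
  π_1 = 1/10·π_0 + 1/5·π_1 + 1/5·π_2 + 2/5·π_3 + 1/10·π_4
  π_2 = 3/10·π_0 + 3/10·π_1 + 1/10·π_2 + 1/5·π_3 + 1/5·π_4
  π_3 = 1/10·π_0 + 1/10·π_1 + 1/5·π_2 + 1/10·π_3 + 3/10·π_4
  normalize: π_0 + π_1 + π_2 + π_3 + π_4 = 1
Solving the linear system gives exactly π = [1/4, 313/1660, 92/415, 263/1660, 301/1660].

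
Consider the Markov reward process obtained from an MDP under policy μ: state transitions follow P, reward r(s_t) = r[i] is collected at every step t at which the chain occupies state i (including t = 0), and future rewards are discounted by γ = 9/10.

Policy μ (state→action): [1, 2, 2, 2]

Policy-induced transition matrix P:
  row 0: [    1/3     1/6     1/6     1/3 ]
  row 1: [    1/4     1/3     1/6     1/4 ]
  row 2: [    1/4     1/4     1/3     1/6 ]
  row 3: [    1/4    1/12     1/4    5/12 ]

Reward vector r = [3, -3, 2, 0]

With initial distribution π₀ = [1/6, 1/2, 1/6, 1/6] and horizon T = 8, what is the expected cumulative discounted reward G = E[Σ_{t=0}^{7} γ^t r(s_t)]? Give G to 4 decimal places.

t=0: π = [0.1667, 0.5000, 0.1667, 0.1667], E[r] = -0.6667, γ^t·E[r] = -0.666667, running G = -0.666667
t=1: π = [0.2639, 0.2500, 0.2083, 0.2778], E[r] = 0.4583, γ^t·E[r] = 0.412500, running G = -0.254167
t=2: π = [0.2720, 0.2025, 0.2245, 0.3009], E[r] = 0.6574, γ^t·E[r] = 0.532500, running G = 0.278333
t=3: π = [0.2727, 0.1941, 0.2292, 0.3041], E[r] = 0.6942, γ^t·E[r] = 0.506039, running G = 0.784372
t=4: π = [0.2727, 0.1928, 0.2302, 0.3043], E[r] = 0.7003, γ^t·E[r] = 0.459454, running G = 1.243826
t=5: π = [0.2727, 0.1926, 0.2304, 0.3043], E[r] = 0.7011, γ^t·E[r] = 0.413999, running G = 1.657825
t=6: π = [0.2727, 0.1926, 0.2304, 0.3042], E[r] = 0.7012, γ^t·E[r] = 0.372636, running G = 2.030461
t=7: π = [0.2727, 0.1926, 0.2304, 0.3042], E[r] = 0.7012, γ^t·E[r] = 0.335370, running G = 2.365831

G = 2.3658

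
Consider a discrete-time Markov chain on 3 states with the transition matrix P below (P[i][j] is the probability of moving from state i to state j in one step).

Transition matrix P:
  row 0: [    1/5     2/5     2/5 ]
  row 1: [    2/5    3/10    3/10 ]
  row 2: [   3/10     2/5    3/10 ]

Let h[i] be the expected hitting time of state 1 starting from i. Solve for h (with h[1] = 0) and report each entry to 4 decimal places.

First-step conditioning: h[1] = 0; for i ≠ 1, h[i] = 1 + Σ_k P[i][k]·h[k].
  h[0] = 1 + 1/5·h[0] + 2/5·h[2]
  h[2] = 1 + 3/10·h[0] + 3/10·h[2]
Solving the 2×2 linear system over states ≠ 1 gives exactly h = [5/2, 0, 5/2] (h[1] = 0 is the target).

h = [2.5000, 0.0000, 2.5000]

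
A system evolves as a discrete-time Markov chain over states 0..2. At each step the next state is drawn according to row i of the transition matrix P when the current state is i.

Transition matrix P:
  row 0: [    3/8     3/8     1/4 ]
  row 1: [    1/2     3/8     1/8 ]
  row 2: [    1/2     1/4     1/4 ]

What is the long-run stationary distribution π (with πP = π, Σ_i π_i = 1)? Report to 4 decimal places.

π = [0.4444, 0.3492, 0.2063]

Balance equations π_j = Σ_i π_i·P[i][j]:
  π_0 = 3/8·π_0 + 1/2·π_1 + 1/2·π_2
  π_1 = 3/8·π_0 + 3/8·π_1 + 1/4·π_2
  normalize: π_0 + π_1 + π_2 = 1
Solving the linear system gives exactly π = [4/9, 22/63, 13/63].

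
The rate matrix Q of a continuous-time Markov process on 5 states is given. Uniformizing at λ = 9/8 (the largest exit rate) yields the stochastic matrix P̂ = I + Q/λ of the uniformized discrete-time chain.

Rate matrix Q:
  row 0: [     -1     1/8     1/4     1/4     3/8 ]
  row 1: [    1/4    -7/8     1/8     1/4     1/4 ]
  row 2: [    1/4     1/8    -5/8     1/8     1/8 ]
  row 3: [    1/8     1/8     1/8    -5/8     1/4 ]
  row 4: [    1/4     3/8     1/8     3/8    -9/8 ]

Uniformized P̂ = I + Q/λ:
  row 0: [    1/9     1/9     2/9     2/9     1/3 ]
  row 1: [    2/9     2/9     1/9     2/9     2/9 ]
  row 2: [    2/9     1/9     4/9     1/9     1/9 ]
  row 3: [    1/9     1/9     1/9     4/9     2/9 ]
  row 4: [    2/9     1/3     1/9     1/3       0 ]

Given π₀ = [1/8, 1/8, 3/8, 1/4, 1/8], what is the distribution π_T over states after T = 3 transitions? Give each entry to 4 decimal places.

π = [0.1730, 0.1689, 0.2020, 0.2778, 0.1783]

t=0: π = [0.1250, 0.1250, 0.3750, 0.2500, 0.1250]
t=1: π = [0.1806, 0.1528, 0.2500, 0.2500, 0.1667]
t=2: π = [0.1744, 0.1651, 0.2145, 0.2685, 0.1775]
t=3: π = [0.1730, 0.1689, 0.2020, 0.2778, 0.1783]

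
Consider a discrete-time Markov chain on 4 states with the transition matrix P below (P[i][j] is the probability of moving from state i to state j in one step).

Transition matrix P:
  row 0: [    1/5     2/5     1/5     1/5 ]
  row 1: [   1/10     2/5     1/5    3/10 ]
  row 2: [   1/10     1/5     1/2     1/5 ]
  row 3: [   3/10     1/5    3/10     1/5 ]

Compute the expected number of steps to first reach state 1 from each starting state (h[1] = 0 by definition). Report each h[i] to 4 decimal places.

h = [3.3654, 0.0000, 4.3269, 4.1346]

First-step conditioning: h[1] = 0; for i ≠ 1, h[i] = 1 + Σ_k P[i][k]·h[k].
  h[0] = 1 + 1/5·h[0] + 1/5·h[2] + 1/5·h[3]
  h[2] = 1 + 1/10·h[0] + 1/2·h[2] + 1/5·h[3]
  h[3] = 1 + 3/10·h[0] + 3/10·h[2] + 1/5·h[3]
Solving the 3×3 linear system over states ≠ 1 gives exactly h = [175/52, 0, 225/52, 215/52] (h[1] = 0 is the target).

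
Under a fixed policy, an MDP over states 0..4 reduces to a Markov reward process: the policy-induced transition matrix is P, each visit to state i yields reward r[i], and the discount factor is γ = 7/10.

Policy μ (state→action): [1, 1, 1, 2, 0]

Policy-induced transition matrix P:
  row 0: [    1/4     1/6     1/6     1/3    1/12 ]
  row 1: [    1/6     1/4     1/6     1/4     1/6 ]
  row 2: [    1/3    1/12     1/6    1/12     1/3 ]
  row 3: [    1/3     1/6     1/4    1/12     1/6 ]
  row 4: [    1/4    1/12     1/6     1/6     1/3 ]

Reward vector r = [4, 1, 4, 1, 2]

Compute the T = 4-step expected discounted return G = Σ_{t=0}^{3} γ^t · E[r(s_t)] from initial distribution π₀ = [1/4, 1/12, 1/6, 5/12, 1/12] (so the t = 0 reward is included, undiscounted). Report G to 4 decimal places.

t=0: π = [0.2500, 0.0833, 0.1667, 0.4167, 0.0833], E[r] = 2.3333, γ^t·E[r] = 2.333333, running G = 2.333333
t=1: π = [0.2917, 0.1528, 0.2014, 0.1667, 0.1875], E[r] = 2.6667, γ^t·E[r] = 1.866667, running G = 4.200000
t=2: π = [0.2679, 0.1470, 0.1806, 0.1973, 0.2072], E[r] = 2.5527, γ^t·E[r] = 1.250804, running G = 5.450804
t=3: π = [0.2692, 0.1466, 0.1831, 0.1921, 0.2090], E[r] = 2.5660, γ^t·E[r] = 0.880145, running G = 6.330949

G = 6.3309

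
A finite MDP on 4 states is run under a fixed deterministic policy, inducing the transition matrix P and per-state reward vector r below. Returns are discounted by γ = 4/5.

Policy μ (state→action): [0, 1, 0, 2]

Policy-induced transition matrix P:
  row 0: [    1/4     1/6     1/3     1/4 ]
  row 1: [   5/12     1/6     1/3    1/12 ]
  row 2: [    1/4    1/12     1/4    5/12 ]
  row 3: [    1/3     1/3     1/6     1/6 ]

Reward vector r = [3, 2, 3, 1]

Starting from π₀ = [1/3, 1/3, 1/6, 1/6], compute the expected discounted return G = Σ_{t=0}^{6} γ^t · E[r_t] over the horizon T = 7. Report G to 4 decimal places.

t=0: π = [0.3333, 0.3333, 0.1667, 0.1667], E[r] = 2.3333, γ^t·E[r] = 2.333333, running G = 2.333333
t=1: π = [0.3194, 0.1806, 0.2917, 0.2083], E[r] = 2.4028, γ^t·E[r] = 1.922222, running G = 4.255556
t=2: π = [0.2975, 0.1771, 0.2743, 0.2512], E[r] = 2.3206, γ^t·E[r] = 1.485185, running G = 5.740741
t=3: π = [0.3004, 0.1857, 0.2686, 0.2453], E[r] = 2.3238, γ^t·E[r] = 1.189778, running G = 6.930519
t=4: π = [0.3014, 0.1852, 0.2701, 0.2434], E[r] = 2.3281, γ^t·E[r] = 0.953577, running G = 7.884095
t=5: π = [0.3011, 0.1847, 0.2703, 0.2439], E[r] = 2.3275, γ^t·E[r] = 0.762687, running G = 8.646783
t=6: π = [0.3011, 0.1848, 0.2702, 0.2439], E[r] = 2.3273, γ^t·E[r] = 0.610099, running G = 9.256881

G = 9.2569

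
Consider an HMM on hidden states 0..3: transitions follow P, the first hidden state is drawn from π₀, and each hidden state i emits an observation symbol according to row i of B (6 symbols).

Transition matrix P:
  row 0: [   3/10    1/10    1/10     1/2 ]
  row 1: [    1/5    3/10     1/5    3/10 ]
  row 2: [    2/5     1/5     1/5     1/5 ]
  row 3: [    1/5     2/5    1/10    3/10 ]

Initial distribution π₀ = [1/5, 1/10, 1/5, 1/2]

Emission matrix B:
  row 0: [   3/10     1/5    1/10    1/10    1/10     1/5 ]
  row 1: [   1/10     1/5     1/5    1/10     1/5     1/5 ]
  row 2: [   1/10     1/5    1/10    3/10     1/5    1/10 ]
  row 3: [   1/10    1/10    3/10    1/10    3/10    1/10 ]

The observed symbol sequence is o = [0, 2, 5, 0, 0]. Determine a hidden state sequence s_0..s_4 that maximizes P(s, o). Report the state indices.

path = [0, 3, 1, 0, 0]

t=0: δ = [6.000e-02, 1.000e-02, 2.000e-02, 5.000e-02]  (obs o_0=0)
t=1: δ = [1.800e-03, 4.000e-03, 6.000e-04, 9.000e-03]  ψ = [0, 3, 0, 0]  (obs o_1=2)
t=2: δ = [3.600e-04, 7.200e-04, 9.000e-05, 2.700e-04]  ψ = [3, 3, 3, 3]  (obs o_2=5)
t=3: δ = [4.320e-05, 2.160e-05, 1.440e-05, 2.160e-05]  ψ = [1, 1, 1, 1]  (obs o_3=0)
t=4: δ = [3.888e-06, 8.640e-07, 4.320e-07, 2.160e-06]  ψ = [0, 3, 0, 0]  (obs o_4=0)
backtrack: best end state = 0; path = [0, 3, 1, 0, 0]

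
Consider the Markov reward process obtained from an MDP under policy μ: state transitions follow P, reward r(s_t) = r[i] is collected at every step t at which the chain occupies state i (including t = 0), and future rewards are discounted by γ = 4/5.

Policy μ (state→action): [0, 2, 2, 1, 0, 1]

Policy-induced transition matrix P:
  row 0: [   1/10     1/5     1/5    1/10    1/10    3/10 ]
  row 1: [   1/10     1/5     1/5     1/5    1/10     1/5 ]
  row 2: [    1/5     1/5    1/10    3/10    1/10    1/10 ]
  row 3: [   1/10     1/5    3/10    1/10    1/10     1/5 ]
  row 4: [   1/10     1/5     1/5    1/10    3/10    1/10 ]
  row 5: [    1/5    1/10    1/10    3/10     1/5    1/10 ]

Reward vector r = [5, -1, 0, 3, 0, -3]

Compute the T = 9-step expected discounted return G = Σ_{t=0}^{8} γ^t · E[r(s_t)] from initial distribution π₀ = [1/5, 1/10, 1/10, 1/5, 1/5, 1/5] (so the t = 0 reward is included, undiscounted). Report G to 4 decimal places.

t=0: π = [0.2000, 0.1000, 0.1000, 0.2000, 0.2000, 0.2000], E[r] = 0.9000, γ^t·E[r] = 0.900000, running G = 0.900000
t=1: π = [0.1300, 0.1800, 0.1900, 0.1700, 0.1600, 0.1700], E[r] = 0.4700, γ^t·E[r] = 0.376000, running G = 1.276000
t=2: π = [0.1360, 0.1830, 0.1810, 0.1900, 0.1490, 0.1610], E[r] = 0.5840, γ^t·E[r] = 0.373760, running G = 1.649760
t=3: π = [0.1342, 0.1839, 0.1848, 0.1867, 0.1459, 0.1645], E[r] = 0.5537, γ^t·E[r] = 0.283494, running G = 1.933254
t=4: π = [0.1349, 0.1836, 0.1837, 0.1883, 0.1456, 0.1639], E[r] = 0.5642, γ^t·E[r] = 0.231076, running G = 2.164330
t=5: π = [0.1348, 0.1836, 0.1841, 0.1879, 0.1455, 0.1642], E[r] = 0.5614, γ^t·E[r] = 0.183947, running G = 2.348277
t=6: π = [0.1348, 0.1836, 0.1840, 0.1880, 0.1455, 0.1641], E[r] = 0.5622, γ^t·E[r] = 0.147389, running G = 2.495666
t=7: π = [0.1348, 0.1836, 0.1840, 0.1880, 0.1455, 0.1641], E[r] = 0.5620, γ^t·E[r] = 0.117858, running G = 2.613523
t=8: π = [0.1348, 0.1836, 0.1840, 0.1880, 0.1455, 0.1641], E[r] = 0.5621, γ^t·E[r] = 0.094299, running G = 2.707822

G = 2.7078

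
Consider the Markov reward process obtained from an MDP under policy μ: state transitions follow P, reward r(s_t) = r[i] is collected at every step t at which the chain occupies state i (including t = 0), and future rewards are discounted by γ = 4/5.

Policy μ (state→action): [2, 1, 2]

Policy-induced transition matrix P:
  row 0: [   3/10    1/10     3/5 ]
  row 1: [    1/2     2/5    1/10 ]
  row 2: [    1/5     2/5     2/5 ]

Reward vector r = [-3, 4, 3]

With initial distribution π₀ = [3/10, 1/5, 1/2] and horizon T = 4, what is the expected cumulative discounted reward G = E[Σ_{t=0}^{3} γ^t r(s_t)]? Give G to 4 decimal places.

G = 4.2294

t=0: π = [0.3000, 0.2000, 0.5000], E[r] = 1.4000, γ^t·E[r] = 1.400000, running G = 1.400000
t=1: π = [0.2900, 0.3100, 0.4000], E[r] = 1.5700, γ^t·E[r] = 1.256000, running G = 2.656000
t=2: π = [0.3220, 0.3130, 0.3650], E[r] = 1.3810, γ^t·E[r] = 0.883840, running G = 3.539840
t=3: π = [0.3261, 0.3034, 0.3705], E[r] = 1.3468, γ^t·E[r] = 0.689562, running G = 4.229402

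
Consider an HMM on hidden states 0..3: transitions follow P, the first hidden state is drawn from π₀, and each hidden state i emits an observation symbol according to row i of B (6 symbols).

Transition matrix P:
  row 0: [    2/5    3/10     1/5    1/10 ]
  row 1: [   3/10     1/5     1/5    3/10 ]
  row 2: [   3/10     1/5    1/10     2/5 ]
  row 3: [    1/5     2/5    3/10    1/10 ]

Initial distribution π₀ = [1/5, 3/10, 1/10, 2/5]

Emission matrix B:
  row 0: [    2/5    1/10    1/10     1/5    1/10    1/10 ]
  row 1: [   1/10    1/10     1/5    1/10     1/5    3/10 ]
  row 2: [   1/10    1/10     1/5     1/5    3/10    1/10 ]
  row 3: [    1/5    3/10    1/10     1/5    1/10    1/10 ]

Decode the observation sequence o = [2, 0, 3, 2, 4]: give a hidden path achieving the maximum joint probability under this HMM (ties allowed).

t=0: δ = [2.000e-02, 6.000e-02, 2.000e-02, 4.000e-02]  (obs o_0=2)
t=1: δ = [7.200e-03, 1.600e-03, 1.200e-03, 3.600e-03]  ψ = [1, 3, 1, 1]  (obs o_1=0)
t=2: δ = [5.760e-04, 2.160e-04, 2.880e-04, 1.440e-04]  ψ = [0, 0, 0, 0]  (obs o_2=3)
t=3: δ = [2.304e-05, 3.456e-05, 2.304e-05, 1.152e-05]  ψ = [0, 0, 0, 2]  (obs o_3=2)
t=4: δ = [1.037e-06, 1.382e-06, 2.074e-06, 1.037e-06]  ψ = [1, 0, 1, 1]  (obs o_4=4)
backtrack: best end state = 2; path = [1, 0, 0, 1, 2]

path = [1, 0, 0, 1, 2]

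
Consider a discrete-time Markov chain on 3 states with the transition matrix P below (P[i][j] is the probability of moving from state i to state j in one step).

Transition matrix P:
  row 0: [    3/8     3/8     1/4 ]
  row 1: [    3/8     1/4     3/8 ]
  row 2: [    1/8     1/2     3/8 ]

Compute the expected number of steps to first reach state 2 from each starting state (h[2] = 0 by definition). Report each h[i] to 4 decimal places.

First-step conditioning: h[2] = 0; for i ≠ 2, h[i] = 1 + Σ_k P[i][k]·h[k].
  h[0] = 1 + 3/8·h[0] + 3/8·h[1]
  h[1] = 1 + 3/8·h[0] + 1/4·h[1]
Solving the 2×2 linear system over states ≠ 2 gives exactly h = [24/7, 64/21, 0] (h[2] = 0 is the target).

h = [3.4286, 3.0476, 0.0000]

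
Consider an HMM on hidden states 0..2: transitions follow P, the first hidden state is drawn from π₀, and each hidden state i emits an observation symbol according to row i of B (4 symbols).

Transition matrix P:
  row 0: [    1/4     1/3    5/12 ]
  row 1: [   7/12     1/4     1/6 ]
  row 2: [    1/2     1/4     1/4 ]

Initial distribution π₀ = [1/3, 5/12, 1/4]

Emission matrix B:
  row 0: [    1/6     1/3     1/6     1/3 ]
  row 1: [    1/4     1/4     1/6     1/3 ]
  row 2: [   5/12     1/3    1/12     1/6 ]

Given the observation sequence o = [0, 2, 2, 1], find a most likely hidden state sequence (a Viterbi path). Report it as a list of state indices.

t=0: δ = [5.556e-02, 1.042e-01, 1.042e-01]  (obs o_0=0)
t=1: δ = [1.013e-02, 4.340e-03, 2.170e-03]  ψ = [1, 1, 2]  (obs o_1=2)
t=2: δ = [4.220e-04, 5.626e-04, 3.516e-04]  ψ = [0, 0, 0]  (obs o_2=2)
t=3: δ = [1.094e-04, 3.516e-05, 5.861e-05]  ψ = [1, 0, 0]  (obs o_3=1)
backtrack: best end state = 0; path = [1, 0, 1, 0]

path = [1, 0, 1, 0]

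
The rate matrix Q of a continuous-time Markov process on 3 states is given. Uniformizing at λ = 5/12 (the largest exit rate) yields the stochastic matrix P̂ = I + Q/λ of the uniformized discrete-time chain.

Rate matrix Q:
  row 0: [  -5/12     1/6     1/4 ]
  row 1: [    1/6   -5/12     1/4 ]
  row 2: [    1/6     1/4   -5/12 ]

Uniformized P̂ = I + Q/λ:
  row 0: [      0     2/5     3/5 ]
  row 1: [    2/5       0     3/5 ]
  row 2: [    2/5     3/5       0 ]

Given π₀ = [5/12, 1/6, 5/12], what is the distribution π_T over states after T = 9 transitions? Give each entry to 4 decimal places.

π = [0.2857, 0.3397, 0.3746]

t=0: π = [0.4167, 0.1667, 0.4167]
t=1: π = [0.2333, 0.4167, 0.3500]
t=2: π = [0.3067, 0.3033, 0.3900]
t=3: π = [0.2773, 0.3567, 0.3660]
t=4: π = [0.2891, 0.3305, 0.3804]
t=5: π = [0.2844, 0.3439, 0.3718]
t=6: π = [0.2863, 0.3368, 0.3769]
t=7: π = [0.2855, 0.3407, 0.3738]
t=8: π = [0.2858, 0.3385, 0.3757]
t=9: π = [0.2857, 0.3397, 0.3746]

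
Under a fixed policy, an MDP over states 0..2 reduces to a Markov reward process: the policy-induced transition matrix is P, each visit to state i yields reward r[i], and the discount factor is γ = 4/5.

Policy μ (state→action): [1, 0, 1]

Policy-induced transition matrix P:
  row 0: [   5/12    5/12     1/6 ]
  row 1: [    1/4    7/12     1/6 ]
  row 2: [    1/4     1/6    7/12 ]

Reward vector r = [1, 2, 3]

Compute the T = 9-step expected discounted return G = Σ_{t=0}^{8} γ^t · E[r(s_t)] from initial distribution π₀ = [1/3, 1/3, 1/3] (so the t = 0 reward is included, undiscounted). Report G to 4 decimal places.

G = 8.6289

t=0: π = [0.3333, 0.3333, 0.3333], E[r] = 2.0000, γ^t·E[r] = 2.000000, running G = 2.000000
t=1: π = [0.3056, 0.3889, 0.3056], E[r] = 2.0000, γ^t·E[r] = 1.600000, running G = 3.600000
t=2: π = [0.3009, 0.4051, 0.2940], E[r] = 1.9931, γ^t·E[r] = 1.275556, running G = 4.875556
t=3: π = [0.3002, 0.4107, 0.2892], E[r] = 1.9890, γ^t·E[r] = 1.018370, running G = 5.893926
t=4: π = [0.3000, 0.4128, 0.2871], E[r] = 1.9871, γ^t·E[r] = 0.813926, running G = 6.707852
t=5: π = [0.3000, 0.4137, 0.2863], E[r] = 1.9863, γ^t·E[r] = 0.650873, running G = 7.358725
t=6: π = [0.3000, 0.4140, 0.2860], E[r] = 1.9860, γ^t·E[r] = 0.520608, running G = 7.879333
t=7: π = [0.3000, 0.4142, 0.2858], E[r] = 1.9858, γ^t·E[r] = 0.416456, running G = 8.295790
t=8: π = [0.3000, 0.4142, 0.2858], E[r] = 1.9858, γ^t·E[r] = 0.333155, running G = 8.628945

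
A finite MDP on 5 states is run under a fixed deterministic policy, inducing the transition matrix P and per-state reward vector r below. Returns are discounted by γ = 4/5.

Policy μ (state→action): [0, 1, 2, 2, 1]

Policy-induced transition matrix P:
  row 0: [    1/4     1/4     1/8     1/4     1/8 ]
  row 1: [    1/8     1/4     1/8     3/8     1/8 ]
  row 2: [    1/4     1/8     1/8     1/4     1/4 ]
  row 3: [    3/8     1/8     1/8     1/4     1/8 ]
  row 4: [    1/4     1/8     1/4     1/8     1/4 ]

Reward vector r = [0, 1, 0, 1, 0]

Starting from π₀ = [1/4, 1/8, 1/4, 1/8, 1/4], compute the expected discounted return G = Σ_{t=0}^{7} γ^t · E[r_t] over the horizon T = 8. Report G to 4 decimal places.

G = 1.5901

t=0: π = [0.2500, 0.1250, 0.2500, 0.1250, 0.2500], E[r] = 0.2500, γ^t·E[r] = 0.250000, running G = 0.250000
t=1: π = [0.2500, 0.1719, 0.1563, 0.2344, 0.1875], E[r] = 0.4063, γ^t·E[r] = 0.325000, running G = 0.575000
t=2: π = [0.2578, 0.1777, 0.1484, 0.2480, 0.1680], E[r] = 0.4258, γ^t·E[r] = 0.272500, running G = 0.847500
t=3: π = [0.2588, 0.1794, 0.1460, 0.2512, 0.1646], E[r] = 0.4307, γ^t·E[r] = 0.220500, running G = 1.068000
t=4: π = [0.2590, 0.1798, 0.1456, 0.2519, 0.1638], E[r] = 0.4316, γ^t·E[r] = 0.176800, running G = 1.244800
t=5: π = [0.2590, 0.1798, 0.1455, 0.2520, 0.1637], E[r] = 0.4318, γ^t·E[r] = 0.141505, running G = 1.386305
t=6: π = [0.2590, 0.1799, 0.1455, 0.2520, 0.1636], E[r] = 0.4319, γ^t·E[r] = 0.113214, running G = 1.499519
t=7: π = [0.2590, 0.1799, 0.1455, 0.2520, 0.1636], E[r] = 0.4319, γ^t·E[r] = 0.090573, running G = 1.590092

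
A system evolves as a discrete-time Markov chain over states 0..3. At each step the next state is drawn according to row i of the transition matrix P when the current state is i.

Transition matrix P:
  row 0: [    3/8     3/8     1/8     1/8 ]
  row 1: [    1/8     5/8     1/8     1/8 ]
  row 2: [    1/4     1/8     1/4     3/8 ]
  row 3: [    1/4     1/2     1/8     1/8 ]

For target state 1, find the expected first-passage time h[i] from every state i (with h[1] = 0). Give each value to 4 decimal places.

h = [2.7826, 0.0000, 3.4783, 2.4348]

First-step conditioning: h[1] = 0; for i ≠ 1, h[i] = 1 + Σ_k P[i][k]·h[k].
  h[0] = 1 + 3/8·h[0] + 1/8·h[2] + 1/8·h[3]
  h[2] = 1 + 1/4·h[0] + 1/4·h[2] + 3/8·h[3]
  h[3] = 1 + 1/4·h[0] + 1/8·h[2] + 1/8·h[3]
Solving the 3×3 linear system over states ≠ 1 gives exactly h = [64/23, 0, 80/23, 56/23] (h[1] = 0 is the target).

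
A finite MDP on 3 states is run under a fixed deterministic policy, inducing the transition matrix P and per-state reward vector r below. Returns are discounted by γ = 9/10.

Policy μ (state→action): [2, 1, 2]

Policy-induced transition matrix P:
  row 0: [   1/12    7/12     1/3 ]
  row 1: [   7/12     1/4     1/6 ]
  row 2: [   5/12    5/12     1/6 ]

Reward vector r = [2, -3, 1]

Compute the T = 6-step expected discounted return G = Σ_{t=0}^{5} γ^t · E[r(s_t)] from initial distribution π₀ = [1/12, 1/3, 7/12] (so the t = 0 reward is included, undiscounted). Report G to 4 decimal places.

t=0: π = [0.0833, 0.3333, 0.5833], E[r] = -0.2500, γ^t·E[r] = -0.250000, running G = -0.250000
t=1: π = [0.4444, 0.3750, 0.1806], E[r] = -0.0556, γ^t·E[r] = -0.050000, running G = -0.300000
t=2: π = [0.3310, 0.4282, 0.2407], E[r] = -0.3819, γ^t·E[r] = -0.309375, running G = -0.609375
t=3: π = [0.3777, 0.4005, 0.2218], E[r] = -0.2242, γ^t·E[r] = -0.163406, running G = -0.772781
t=4: π = [0.3575, 0.4129, 0.2296], E[r] = -0.2940, γ^t·E[r] = -0.192881, running G = -0.965663
t=5: π = [0.3663, 0.4074, 0.2263], E[r] = -0.2634, γ^t·E[r] = -0.155564, running G = -1.121227

G = -1.1212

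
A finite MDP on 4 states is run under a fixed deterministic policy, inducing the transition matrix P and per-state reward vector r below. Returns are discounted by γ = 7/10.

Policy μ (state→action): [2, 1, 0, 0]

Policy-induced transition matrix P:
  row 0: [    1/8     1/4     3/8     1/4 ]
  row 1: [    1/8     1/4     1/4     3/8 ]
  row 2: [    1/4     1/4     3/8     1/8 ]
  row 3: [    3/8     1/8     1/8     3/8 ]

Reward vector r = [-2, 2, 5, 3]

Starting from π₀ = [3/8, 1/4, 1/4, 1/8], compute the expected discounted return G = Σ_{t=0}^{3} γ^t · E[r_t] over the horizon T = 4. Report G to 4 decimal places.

t=0: π = [0.3750, 0.2500, 0.2500, 0.1250], E[r] = 1.3750, γ^t·E[r] = 1.375000, running G = 1.375000
t=1: π = [0.1875, 0.2344, 0.3125, 0.2656], E[r] = 2.4531, γ^t·E[r] = 1.717188, running G = 3.092188
t=2: π = [0.2305, 0.2168, 0.2793, 0.2734], E[r] = 2.1895, γ^t·E[r] = 1.072832, running G = 4.165020
t=3: π = [0.2283, 0.2158, 0.2795, 0.2764], E[r] = 2.2019, γ^t·E[r] = 0.755253, running G = 4.920273

G = 4.9203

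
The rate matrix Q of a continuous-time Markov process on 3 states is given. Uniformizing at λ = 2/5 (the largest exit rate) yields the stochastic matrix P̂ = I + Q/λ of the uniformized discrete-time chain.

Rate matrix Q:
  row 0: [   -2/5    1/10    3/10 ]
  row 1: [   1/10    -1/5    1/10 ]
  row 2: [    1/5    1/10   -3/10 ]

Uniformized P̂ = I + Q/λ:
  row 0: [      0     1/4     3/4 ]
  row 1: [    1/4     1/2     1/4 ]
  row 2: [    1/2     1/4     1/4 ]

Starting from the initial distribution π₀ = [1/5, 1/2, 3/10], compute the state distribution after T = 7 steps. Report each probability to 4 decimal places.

t=0: π = [0.2000, 0.5000, 0.3000]
t=1: π = [0.2750, 0.3750, 0.3500]
t=2: π = [0.2688, 0.3438, 0.3875]
t=3: π = [0.2797, 0.3359, 0.3844]
t=4: π = [0.2762, 0.3340, 0.3898]
t=5: π = [0.2784, 0.3335, 0.3881]
t=6: π = [0.2774, 0.3334, 0.3892]
t=7: π = [0.2779, 0.3333, 0.3887]

π = [0.2779, 0.3333, 0.3887]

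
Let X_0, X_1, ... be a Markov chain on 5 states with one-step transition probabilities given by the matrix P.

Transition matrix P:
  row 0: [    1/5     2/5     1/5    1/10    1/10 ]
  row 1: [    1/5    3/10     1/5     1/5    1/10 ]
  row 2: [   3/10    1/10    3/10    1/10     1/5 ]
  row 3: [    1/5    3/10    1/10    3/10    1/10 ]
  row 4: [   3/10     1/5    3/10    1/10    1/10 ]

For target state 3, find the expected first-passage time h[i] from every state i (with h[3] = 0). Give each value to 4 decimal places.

h = [7.8320, 7.1200, 8.0880, 0.0000, 8.0000]

First-step conditioning: h[3] = 0; for i ≠ 3, h[i] = 1 + Σ_k P[i][k]·h[k].
  h[0] = 1 + 1/5·h[0] + 2/5·h[1] + 1/5·h[2] + 1/10·h[4]
  h[1] = 1 + 1/5·h[0] + 3/10·h[1] + 1/5·h[2] + 1/10·h[4]
  h[2] = 1 + 3/10·h[0] + 1/10·h[1] + 3/10·h[2] + 1/5·h[4]
  h[4] = 1 + 3/10·h[0] + 1/5·h[1] + 3/10·h[2] + 1/10·h[4]
Solving the 4×4 linear system over states ≠ 3 gives exactly h = [979/125, 178/25, 1011/125, 0, 8] (h[3] = 0 is the target).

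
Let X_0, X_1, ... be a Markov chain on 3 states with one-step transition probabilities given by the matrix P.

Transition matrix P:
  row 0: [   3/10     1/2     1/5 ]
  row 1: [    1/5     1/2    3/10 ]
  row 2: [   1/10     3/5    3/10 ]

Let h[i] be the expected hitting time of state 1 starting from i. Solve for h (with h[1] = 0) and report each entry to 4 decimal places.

First-step conditioning: h[1] = 0; for i ≠ 1, h[i] = 1 + Σ_k P[i][k]·h[k].
  h[0] = 1 + 3/10·h[0] + 1/5·h[2]
  h[2] = 1 + 1/10·h[0] + 3/10·h[2]
Solving the 2×2 linear system over states ≠ 1 gives exactly h = [90/47, 0, 80/47] (h[1] = 0 is the target).

h = [1.9149, 0.0000, 1.7021]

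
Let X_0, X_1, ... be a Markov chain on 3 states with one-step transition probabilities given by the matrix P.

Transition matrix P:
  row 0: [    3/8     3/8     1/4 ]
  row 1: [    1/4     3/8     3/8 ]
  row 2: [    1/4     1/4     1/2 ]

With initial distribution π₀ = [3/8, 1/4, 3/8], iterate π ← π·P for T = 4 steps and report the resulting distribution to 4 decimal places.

t=0: π = [0.3750, 0.2500, 0.3750]
t=1: π = [0.2969, 0.3281, 0.3750]
t=2: π = [0.2871, 0.3281, 0.3848]
t=3: π = [0.2859, 0.3269, 0.3872]
t=4: π = [0.2857, 0.3266, 0.3877]

π = [0.2857, 0.3266, 0.3877]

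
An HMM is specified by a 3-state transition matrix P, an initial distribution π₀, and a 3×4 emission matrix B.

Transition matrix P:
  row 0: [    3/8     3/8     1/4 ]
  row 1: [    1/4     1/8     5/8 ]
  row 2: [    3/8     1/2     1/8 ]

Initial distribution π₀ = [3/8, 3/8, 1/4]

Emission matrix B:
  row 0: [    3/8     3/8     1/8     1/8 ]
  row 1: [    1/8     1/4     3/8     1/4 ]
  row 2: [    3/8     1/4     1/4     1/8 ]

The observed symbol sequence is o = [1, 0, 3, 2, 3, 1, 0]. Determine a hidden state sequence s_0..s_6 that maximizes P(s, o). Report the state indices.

t=0: δ = [1.406e-01, 9.375e-02, 6.250e-02]  (obs o_0=1)
t=1: δ = [1.978e-02, 6.592e-03, 2.197e-02]  ψ = [0, 0, 1]  (obs o_1=0)
t=2: δ = [1.030e-03, 2.747e-03, 6.180e-04]  ψ = [2, 2, 0]  (obs o_2=3)
t=3: δ = [8.583e-05, 1.448e-04, 4.292e-04]  ψ = [1, 0, 1]  (obs o_3=2)
t=4: δ = [2.012e-05, 5.364e-05, 1.132e-05]  ψ = [2, 2, 1]  (obs o_4=3)
t=5: δ = [5.029e-06, 1.886e-06, 8.382e-06]  ψ = [1, 0, 1]  (obs o_5=1)
t=6: δ = [1.179e-06, 5.239e-07, 4.715e-07]  ψ = [2, 2, 0]  (obs o_6=0)
backtrack: best end state = 0; path = [1, 2, 1, 2, 1, 2, 0]

path = [1, 2, 1, 2, 1, 2, 0]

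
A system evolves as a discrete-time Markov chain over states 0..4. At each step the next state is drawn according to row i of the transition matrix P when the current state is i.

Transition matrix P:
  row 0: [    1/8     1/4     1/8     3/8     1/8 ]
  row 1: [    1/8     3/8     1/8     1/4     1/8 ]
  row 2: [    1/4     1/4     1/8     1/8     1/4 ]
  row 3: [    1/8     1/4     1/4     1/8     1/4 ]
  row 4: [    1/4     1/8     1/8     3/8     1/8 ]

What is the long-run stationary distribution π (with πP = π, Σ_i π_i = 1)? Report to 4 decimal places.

π = [0.1663, 0.2607, 0.1554, 0.2429, 0.1748]

Balance equations π_j = Σ_i π_i·P[i][j]:
  π_0 = 1/8·π_0 + 1/8·π_1 + 1/4·π_2 + 1/8·π_3 + 1/4·π_4
  π_1 = 1/4·π_0 + 3/8·π_1 + 1/4·π_2 + 1/4·π_3 + 1/8·π_4
  π_2 = 1/8·π_0 + 1/8·π_1 + 1/8·π_2 + 1/4·π_3 + 1/8·π_4
  π_3 = 3/8·π_0 + 1/4·π_1 + 1/8·π_2 + 1/8·π_3 + 3/8·π_4
  normalize: π_0 + π_1 + π_2 + π_3 + π_4 = 1
Solving the linear system gives exactly π = [762/4583, 1195/4583, 712/4583, 1113/4583, 801/4583].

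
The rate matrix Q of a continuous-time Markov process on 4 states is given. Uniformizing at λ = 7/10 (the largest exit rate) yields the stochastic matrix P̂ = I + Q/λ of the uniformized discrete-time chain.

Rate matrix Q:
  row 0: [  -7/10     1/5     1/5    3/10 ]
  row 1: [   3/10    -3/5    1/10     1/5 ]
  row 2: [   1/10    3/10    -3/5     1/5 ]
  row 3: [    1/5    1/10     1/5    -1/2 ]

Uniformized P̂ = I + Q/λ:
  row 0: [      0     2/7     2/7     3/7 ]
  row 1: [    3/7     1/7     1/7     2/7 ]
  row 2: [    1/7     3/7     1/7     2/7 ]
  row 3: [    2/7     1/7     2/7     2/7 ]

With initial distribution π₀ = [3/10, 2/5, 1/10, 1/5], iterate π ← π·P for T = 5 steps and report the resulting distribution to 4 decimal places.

π = [0.2243, 0.2378, 0.2203, 0.3177]

t=0: π = [0.3000, 0.4000, 0.1000, 0.2000]
t=1: π = [0.2429, 0.2143, 0.2143, 0.3286]
t=2: π = [0.2163, 0.2388, 0.2245, 0.3204]
t=3: π = [0.2259, 0.2379, 0.2195, 0.3166]
t=4: π = [0.2238, 0.2379, 0.2204, 0.3180]
t=5: π = [0.2243, 0.2378, 0.2203, 0.3177]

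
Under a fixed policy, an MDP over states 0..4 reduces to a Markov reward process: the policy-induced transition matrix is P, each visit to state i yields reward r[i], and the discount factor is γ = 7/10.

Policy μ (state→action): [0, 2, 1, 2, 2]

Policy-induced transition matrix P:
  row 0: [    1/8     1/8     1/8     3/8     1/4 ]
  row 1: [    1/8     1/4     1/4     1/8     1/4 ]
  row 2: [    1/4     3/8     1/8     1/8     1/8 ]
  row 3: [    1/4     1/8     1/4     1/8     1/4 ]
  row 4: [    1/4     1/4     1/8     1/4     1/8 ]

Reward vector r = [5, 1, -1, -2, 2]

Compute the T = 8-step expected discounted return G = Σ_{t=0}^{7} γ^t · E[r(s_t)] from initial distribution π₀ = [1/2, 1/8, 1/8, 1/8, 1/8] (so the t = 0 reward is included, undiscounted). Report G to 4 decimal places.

t=0: π = [0.5000, 0.1250, 0.1250, 0.1250, 0.1250], E[r] = 2.5000, γ^t·E[r] = 2.500000, running G = 2.500000
t=1: π = [0.1719, 0.1875, 0.1563, 0.2656, 0.2188], E[r] = 0.7969, γ^t·E[r] = 0.557813, running G = 3.057813
t=2: π = [0.2051, 0.2148, 0.1816, 0.1953, 0.2031], E[r] = 1.0742, γ^t·E[r] = 0.526367, running G = 3.584180
t=3: π = [0.1975, 0.2227, 0.1763, 0.2017, 0.2019], E[r] = 1.0344, γ^t·E[r] = 0.354807, running G = 3.938987
t=4: π = [0.1975, 0.2221, 0.1780, 0.1996, 0.2027], E[r] = 1.0377, γ^t·E[r] = 0.249157, running G = 4.188144
t=5: π = [0.1975, 0.2226, 0.1777, 0.1997, 0.2024], E[r] = 1.0380, γ^t·E[r] = 0.174461, running G = 4.362604
t=6: π = [0.1975, 0.2226, 0.1778, 0.1997, 0.2025], E[r] = 1.0378, γ^t·E[r] = 0.122091, running G = 4.484695
t=7: π = [0.1975, 0.2226, 0.1778, 0.1997, 0.2025], E[r] = 1.0378, γ^t·E[r] = 0.085471, running G = 4.570166

G = 4.5702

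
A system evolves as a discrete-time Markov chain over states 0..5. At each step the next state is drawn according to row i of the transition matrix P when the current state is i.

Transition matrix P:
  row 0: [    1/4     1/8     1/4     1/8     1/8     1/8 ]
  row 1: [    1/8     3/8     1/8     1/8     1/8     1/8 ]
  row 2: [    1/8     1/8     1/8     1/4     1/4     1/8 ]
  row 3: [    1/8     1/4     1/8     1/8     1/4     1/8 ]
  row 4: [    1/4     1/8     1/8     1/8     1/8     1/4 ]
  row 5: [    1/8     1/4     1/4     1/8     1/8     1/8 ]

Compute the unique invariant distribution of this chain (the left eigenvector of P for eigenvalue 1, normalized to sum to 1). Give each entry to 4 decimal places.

Balance equations π_j = Σ_i π_i·P[i][j]:
  π_0 = 1/4·π_0 + 1/8·π_1 + 1/8·π_2 + 1/8·π_3 + 1/4·π_4 + 1/8·π_5
  π_1 = 1/8·π_0 + 3/8·π_1 + 1/8·π_2 + 1/4·π_3 + 1/8·π_4 + 1/4·π_5
  π_2 = 1/4·π_0 + 1/8·π_1 + 1/8·π_2 + 1/8·π_3 + 1/8·π_4 + 1/4·π_5
  π_3 = 1/8·π_0 + 1/8·π_1 + 1/4·π_2 + 1/8·π_3 + 1/8·π_4 + 1/8·π_5
  π_4 = 1/8·π_0 + 1/8·π_1 + 1/4·π_2 + 1/4·π_3 + 1/8·π_4 + 1/8·π_5
  normalize: π_0 + π_1 + π_2 + π_3 + π_4 + π_5 = 1
Solving the linear system gives exactly π = [4744/28537, 6140/28537, 4679/28537, 4152/28537, 4671/28537, 4151/28537].

π = [0.1662, 0.2152, 0.1640, 0.1455, 0.1637, 0.1455]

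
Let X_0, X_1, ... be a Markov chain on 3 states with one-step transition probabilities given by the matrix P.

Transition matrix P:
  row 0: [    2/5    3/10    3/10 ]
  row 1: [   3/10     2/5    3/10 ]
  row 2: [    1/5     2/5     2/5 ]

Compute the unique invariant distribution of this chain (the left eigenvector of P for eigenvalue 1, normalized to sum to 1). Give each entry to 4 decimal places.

π = [0.2963, 0.3704, 0.3333]

Balance equations π_j = Σ_i π_i·P[i][j]:
  π_0 = 2/5·π_0 + 3/10·π_1 + 1/5·π_2
  π_1 = 3/10·π_0 + 2/5·π_1 + 2/5·π_2
  normalize: π_0 + π_1 + π_2 = 1
Solving the linear system gives exactly π = [8/27, 10/27, 1/3].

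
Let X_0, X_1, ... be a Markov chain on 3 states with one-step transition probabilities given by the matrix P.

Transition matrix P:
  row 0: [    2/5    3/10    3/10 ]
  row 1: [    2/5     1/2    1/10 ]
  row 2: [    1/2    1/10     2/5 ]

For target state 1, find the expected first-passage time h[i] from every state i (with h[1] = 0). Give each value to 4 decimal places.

First-step conditioning: h[1] = 0; for i ≠ 1, h[i] = 1 + Σ_k P[i][k]·h[k].
  h[0] = 1 + 2/5·h[0] + 3/10·h[2]
  h[2] = 1 + 1/2·h[0] + 2/5·h[2]
Solving the 2×2 linear system over states ≠ 1 gives exactly h = [30/7, 0, 110/21] (h[1] = 0 is the target).

h = [4.2857, 0.0000, 5.2381]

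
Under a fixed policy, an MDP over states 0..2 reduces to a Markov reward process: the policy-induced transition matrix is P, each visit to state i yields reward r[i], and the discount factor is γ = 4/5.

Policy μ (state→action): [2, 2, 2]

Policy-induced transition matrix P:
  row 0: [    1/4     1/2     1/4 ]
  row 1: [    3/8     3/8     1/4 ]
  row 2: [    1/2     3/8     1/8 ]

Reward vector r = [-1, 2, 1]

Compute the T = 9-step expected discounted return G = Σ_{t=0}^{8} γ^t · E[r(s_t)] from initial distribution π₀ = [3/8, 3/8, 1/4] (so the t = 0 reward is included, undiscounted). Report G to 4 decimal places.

G = 2.9678

t=0: π = [0.3750, 0.3750, 0.2500], E[r] = 0.6250, γ^t·E[r] = 0.625000, running G = 0.625000
t=1: π = [0.3594, 0.4219, 0.2188], E[r] = 0.7031, γ^t·E[r] = 0.562500, running G = 1.187500
t=2: π = [0.3574, 0.4199, 0.2227], E[r] = 0.7051, γ^t·E[r] = 0.451250, running G = 1.638750
t=3: π = [0.3582, 0.4197, 0.2222], E[r] = 0.7034, γ^t·E[r] = 0.360125, running G = 1.998875
t=4: π = [0.3580, 0.4198, 0.2222], E[r] = 0.7038, γ^t·E[r] = 0.288263, running G = 2.287138
t=5: π = [0.3580, 0.4198, 0.2222], E[r] = 0.7037, γ^t·E[r] = 0.230586, running G = 2.517724
t=6: π = [0.3580, 0.4198, 0.2222], E[r] = 0.7037, γ^t·E[r] = 0.184472, running G = 2.702196
t=7: π = [0.3580, 0.4198, 0.2222], E[r] = 0.7037, γ^t·E[r] = 0.147577, running G = 2.849773
t=8: π = [0.3580, 0.4198, 0.2222], E[r] = 0.7037, γ^t·E[r] = 0.118062, running G = 2.967835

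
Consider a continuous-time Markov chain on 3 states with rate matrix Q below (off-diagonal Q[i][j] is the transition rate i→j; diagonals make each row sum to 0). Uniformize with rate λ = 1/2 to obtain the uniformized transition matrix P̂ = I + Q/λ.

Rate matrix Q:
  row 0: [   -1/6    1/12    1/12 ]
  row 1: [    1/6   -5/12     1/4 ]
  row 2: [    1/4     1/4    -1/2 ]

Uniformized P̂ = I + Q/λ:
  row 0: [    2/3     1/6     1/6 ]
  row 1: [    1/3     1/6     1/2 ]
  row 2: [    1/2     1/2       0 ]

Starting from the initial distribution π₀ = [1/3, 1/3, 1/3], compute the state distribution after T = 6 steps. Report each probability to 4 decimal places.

t=0: π = [0.3333, 0.3333, 0.3333]
t=1: π = [0.5000, 0.2778, 0.2222]
t=2: π = [0.5370, 0.2407, 0.2222]
t=3: π = [0.5494, 0.2407, 0.2099]
t=4: π = [0.5514, 0.2366, 0.2119]
t=5: π = [0.5525, 0.2373, 0.2102]
t=6: π = [0.5525, 0.2367, 0.2107]

π = [0.5525, 0.2367, 0.2107]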